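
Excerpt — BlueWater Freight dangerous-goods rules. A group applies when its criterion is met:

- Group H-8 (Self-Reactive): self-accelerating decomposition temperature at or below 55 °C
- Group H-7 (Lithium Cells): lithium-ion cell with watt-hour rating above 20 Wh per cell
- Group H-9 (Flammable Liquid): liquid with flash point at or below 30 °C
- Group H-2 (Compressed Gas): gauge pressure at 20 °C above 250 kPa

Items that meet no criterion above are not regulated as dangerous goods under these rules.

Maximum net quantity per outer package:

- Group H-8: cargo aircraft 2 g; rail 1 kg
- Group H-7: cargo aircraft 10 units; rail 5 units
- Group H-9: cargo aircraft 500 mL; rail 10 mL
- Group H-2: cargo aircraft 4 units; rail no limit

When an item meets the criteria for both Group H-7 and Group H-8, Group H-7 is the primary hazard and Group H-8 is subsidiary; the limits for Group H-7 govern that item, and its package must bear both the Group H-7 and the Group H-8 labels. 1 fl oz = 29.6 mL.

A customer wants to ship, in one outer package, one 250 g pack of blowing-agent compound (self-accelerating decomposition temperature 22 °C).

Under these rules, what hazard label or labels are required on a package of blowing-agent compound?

With self-accelerating decomposition temperature 22 °C (≤ 55 °C), the blowing-agent compound falls in Group H-8.
Only the Group H-8 label is required.

Group H-8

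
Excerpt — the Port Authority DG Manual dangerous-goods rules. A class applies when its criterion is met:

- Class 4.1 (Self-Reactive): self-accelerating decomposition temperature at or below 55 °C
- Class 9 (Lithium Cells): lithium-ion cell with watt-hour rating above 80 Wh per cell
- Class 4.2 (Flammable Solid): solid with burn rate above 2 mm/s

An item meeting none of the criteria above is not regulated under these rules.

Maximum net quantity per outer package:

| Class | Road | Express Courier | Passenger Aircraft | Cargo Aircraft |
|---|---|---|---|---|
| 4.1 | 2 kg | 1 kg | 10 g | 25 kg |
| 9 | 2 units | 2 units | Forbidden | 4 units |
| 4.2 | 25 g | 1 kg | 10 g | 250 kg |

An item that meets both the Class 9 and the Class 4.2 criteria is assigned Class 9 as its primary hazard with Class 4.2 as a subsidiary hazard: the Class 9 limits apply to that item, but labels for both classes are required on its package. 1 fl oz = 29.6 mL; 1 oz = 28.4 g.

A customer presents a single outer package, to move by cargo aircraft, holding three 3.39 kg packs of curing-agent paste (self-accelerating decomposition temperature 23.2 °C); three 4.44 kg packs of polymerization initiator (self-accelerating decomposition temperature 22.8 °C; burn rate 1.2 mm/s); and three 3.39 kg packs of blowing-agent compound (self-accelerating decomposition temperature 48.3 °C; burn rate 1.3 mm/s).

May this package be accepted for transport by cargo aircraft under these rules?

Curing-agent paste: self-accelerating decomposition temperature 23.2 °C ≤ 55 °C → Class 4.1 (Self-Reactive).
With self-accelerating decomposition temperature 22.8 °C (≤ 55 °C), the polymerization initiator falls in Class 4.1.
Self-accelerating decomposition temperature 48.3 °C meets the Class 4.1 criterion (Self-Reactive), so the blowing-agent compound is Class 4.1.
Total Class 4.1: (three 3.39 kg packs = 10.17 kg) + (three 4.44 kg packs = 13.32 kg) + (three 3.39 kg packs = 10.17 kg) = 33.66 kg.
33.66 kg exceeds the cargo aircraft limit of 25 kg for Class 4.1.

No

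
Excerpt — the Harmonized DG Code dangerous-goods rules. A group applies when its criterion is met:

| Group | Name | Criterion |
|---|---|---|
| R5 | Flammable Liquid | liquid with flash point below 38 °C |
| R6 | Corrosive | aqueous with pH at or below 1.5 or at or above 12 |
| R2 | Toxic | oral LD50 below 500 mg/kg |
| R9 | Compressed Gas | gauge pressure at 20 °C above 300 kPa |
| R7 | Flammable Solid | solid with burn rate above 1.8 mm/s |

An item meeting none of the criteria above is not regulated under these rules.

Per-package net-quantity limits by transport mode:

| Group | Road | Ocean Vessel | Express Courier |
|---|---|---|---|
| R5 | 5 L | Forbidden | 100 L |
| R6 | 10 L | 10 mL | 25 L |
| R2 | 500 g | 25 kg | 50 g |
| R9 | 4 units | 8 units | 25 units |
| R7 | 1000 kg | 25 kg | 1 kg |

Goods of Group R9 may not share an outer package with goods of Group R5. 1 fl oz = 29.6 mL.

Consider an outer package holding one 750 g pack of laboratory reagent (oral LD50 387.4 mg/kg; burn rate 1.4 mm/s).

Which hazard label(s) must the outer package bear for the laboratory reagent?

Group R2

With oral LD50 387.4 mg/kg (< 500 mg/kg), the laboratory reagent falls in Group R2.
Only the Group R2 label is required.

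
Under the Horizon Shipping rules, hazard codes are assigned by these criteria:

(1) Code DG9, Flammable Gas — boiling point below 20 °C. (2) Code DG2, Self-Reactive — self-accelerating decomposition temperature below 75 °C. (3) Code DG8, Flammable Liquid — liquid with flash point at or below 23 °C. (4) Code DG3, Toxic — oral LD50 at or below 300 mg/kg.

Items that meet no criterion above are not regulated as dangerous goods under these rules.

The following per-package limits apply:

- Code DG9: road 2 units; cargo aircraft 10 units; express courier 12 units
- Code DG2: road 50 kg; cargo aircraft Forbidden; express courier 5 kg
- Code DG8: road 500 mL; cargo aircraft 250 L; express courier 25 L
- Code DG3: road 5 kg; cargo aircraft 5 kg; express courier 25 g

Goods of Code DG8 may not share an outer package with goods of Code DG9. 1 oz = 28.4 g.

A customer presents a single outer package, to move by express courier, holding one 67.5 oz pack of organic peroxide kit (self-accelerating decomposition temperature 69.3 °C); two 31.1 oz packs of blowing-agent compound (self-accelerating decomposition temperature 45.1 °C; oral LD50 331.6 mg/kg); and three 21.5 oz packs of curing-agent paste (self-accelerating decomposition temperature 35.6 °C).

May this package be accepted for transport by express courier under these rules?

No

The organic peroxide kit has self-accelerating decomposition temperature 69.3 °C, which is < 75 °C, so it is Code DG2 (Self-Reactive).
With self-accelerating decomposition temperature 45.1 °C (< 75 °C), the blowing-agent compound falls in Code DG2.
Curing-agent paste: self-accelerating decomposition temperature 35.6 °C < 75 °C → Code DG2 (Self-Reactive).
Total Code DG2: (one 67.5 oz pack = 1.917 kg) + (two 31.1 oz packs = 1766.48 g) + (three 21.5 oz packs = 1831.8 g) = 5515.28 g.
5515.28 g exceeds the express courier limit of 5 kg for Code DG2.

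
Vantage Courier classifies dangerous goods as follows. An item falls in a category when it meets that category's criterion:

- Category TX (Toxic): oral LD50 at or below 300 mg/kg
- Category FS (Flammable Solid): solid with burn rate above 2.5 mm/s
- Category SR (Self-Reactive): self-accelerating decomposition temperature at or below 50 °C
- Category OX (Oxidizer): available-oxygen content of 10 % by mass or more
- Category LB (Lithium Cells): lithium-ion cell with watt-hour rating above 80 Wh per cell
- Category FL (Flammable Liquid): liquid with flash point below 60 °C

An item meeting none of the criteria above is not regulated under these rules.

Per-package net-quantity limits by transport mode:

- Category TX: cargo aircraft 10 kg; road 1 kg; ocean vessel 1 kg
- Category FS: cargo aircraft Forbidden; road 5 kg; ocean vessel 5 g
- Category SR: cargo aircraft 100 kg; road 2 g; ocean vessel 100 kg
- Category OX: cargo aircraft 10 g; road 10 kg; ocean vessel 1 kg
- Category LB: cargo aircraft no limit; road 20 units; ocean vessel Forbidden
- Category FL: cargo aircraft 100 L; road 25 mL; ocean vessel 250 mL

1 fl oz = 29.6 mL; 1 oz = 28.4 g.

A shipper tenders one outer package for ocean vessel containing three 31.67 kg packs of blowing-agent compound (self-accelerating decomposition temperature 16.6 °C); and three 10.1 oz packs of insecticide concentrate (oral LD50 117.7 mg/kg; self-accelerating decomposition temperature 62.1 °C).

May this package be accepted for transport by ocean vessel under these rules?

Yes

Self-accelerating decomposition temperature 16.6 °C meets the Category SR criterion (Self-Reactive), so the blowing-agent compound is Category SR.
Oral LD50 117.7 mg/kg meets the Category TX criterion (Toxic), so the insecticide concentrate is Category TX.
Category SR quantity: three 31.67 kg packs = 95.01 kg.
95.01 kg is within the ocean vessel limit of 100 kg for Category SR.
Category TX quantity: three 10.1 oz packs = 860.52 g.
That is within the Category TX ocean vessel limit of 1 kg.
Every hazard category is within its ocean vessel limit and no segregation rule is violated.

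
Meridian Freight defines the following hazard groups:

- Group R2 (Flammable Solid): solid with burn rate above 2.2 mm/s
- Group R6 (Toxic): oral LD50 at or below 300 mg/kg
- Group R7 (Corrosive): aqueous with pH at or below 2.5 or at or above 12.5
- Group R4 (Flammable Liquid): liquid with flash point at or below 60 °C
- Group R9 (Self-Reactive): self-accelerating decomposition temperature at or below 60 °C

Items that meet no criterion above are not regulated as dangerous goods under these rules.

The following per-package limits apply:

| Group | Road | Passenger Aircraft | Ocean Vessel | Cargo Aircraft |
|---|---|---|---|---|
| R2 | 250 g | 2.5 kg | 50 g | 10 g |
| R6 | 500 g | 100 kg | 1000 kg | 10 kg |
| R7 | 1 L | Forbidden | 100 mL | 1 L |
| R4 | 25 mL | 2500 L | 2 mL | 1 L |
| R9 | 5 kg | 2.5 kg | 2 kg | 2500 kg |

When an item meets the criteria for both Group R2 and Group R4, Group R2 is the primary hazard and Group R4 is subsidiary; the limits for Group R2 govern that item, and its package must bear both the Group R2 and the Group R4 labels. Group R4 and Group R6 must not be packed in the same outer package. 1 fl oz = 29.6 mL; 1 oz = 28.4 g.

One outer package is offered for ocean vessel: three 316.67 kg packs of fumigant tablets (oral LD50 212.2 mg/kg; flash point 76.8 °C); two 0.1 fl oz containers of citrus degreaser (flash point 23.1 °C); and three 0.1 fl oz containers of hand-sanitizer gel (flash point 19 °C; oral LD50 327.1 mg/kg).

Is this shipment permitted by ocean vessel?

No

Fumigant tablets: oral LD50 212.2 mg/kg ≤ 300 mg/kg → Group R6 (Toxic).
With flash point 23.1 °C (≤ 60 °C), the citrus degreaser falls in Group R4.
With flash point 19 °C (≤ 60 °C), the hand-sanitizer gel falls in Group R4.
Group R4 net quantity: (two 0.1 fl oz containers = 5.92 mL) + (three 0.1 fl oz containers = 8.88 mL) = 14.8 mL.
14.8 mL > 2 mL (ocean vessel limit, Group R4) — over the limit.
Group R6 quantity: three 316.67 kg packs = 950.01 kg.
That is within the Group R6 ocean vessel limit of 1000 kg.
Group R4 and Group R6 may not share an outer package.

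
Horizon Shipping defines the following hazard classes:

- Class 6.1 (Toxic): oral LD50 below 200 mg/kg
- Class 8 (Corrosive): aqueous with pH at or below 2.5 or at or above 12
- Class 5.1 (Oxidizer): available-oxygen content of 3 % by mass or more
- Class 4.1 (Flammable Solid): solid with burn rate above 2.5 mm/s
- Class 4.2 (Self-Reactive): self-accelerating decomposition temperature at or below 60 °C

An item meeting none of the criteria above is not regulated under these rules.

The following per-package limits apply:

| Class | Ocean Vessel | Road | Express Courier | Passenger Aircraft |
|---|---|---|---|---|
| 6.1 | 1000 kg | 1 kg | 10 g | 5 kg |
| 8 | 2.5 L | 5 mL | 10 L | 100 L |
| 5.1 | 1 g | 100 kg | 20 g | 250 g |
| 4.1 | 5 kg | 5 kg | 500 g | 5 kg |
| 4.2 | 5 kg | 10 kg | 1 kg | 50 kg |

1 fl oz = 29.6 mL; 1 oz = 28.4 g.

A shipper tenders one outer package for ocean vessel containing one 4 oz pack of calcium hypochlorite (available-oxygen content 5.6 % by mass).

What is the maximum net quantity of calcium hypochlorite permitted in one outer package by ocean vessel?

Calcium hypochlorite: available-oxygen content 5.6 % by mass ≥ 3 % by mass → Class 5.1 (Oxidizer).
The ocean vessel limit for Class 5.1 is 1 g.

1 g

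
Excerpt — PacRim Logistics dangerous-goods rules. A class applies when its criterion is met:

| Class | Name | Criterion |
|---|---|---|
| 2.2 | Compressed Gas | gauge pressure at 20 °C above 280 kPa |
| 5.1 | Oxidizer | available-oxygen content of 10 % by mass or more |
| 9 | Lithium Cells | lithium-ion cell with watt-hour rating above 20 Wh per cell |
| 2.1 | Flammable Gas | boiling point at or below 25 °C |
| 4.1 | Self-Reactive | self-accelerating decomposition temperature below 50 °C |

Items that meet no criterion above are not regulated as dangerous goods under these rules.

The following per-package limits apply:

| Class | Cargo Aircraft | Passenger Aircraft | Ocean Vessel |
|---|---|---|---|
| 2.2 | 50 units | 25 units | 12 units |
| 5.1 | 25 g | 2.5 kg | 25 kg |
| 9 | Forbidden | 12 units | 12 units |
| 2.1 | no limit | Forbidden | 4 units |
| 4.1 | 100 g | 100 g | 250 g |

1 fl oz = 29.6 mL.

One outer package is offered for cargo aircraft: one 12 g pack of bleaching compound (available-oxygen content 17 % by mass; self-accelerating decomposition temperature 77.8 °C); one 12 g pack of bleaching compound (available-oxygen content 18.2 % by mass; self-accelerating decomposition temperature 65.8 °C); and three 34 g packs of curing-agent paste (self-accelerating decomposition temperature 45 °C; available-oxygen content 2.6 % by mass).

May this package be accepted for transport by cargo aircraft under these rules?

With available-oxygen content 17 % by mass (≥ 10 % by mass), the bleaching compound falls in Class 5.1.
Bleaching compound: available-oxygen content 18.2 % by mass ≥ 10 % by mass → Class 5.1 (Oxidizer).
Self-accelerating decomposition temperature 45 °C meets the Class 4.1 criterion (Self-Reactive), so the curing-agent paste is Class 4.1.
Class 4.1 quantity: three 34 g packs = 102 g.
102 g > 100 g (cargo aircraft limit, Class 4.1) — over the limit.
Total Class 5.1: 12 g + 12 g = 24 g.
24 g ≤ 25 g (cargo aircraft limit, Class 5.1) — within limit.

No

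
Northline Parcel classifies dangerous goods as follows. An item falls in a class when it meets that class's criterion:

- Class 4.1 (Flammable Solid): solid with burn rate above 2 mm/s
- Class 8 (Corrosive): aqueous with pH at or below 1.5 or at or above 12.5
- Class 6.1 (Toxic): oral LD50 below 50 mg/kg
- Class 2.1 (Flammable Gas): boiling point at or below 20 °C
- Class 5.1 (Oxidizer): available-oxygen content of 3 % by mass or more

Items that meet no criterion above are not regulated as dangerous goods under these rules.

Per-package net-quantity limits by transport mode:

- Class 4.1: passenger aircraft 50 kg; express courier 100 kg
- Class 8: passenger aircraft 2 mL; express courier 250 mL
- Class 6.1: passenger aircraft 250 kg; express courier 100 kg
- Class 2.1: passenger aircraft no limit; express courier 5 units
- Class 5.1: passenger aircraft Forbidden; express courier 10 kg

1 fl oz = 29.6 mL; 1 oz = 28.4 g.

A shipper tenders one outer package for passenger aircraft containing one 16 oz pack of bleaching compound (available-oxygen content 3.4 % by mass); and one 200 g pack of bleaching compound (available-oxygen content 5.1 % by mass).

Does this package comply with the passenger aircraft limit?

No

The bleaching compound has available-oxygen content 3.4 % by mass, which is ≥ 3 % by mass, so it is Class 5.1 (Oxidizer).
With available-oxygen content 5.1 % by mass (≥ 3 % by mass), the bleaching compound falls in Class 5.1.
Total Class 5.1: (one 16 oz pack = 454.4 g) + 200 g = 654.4 g.
By passenger aircraft, Class 5.1 is Forbidden regardless of quantity.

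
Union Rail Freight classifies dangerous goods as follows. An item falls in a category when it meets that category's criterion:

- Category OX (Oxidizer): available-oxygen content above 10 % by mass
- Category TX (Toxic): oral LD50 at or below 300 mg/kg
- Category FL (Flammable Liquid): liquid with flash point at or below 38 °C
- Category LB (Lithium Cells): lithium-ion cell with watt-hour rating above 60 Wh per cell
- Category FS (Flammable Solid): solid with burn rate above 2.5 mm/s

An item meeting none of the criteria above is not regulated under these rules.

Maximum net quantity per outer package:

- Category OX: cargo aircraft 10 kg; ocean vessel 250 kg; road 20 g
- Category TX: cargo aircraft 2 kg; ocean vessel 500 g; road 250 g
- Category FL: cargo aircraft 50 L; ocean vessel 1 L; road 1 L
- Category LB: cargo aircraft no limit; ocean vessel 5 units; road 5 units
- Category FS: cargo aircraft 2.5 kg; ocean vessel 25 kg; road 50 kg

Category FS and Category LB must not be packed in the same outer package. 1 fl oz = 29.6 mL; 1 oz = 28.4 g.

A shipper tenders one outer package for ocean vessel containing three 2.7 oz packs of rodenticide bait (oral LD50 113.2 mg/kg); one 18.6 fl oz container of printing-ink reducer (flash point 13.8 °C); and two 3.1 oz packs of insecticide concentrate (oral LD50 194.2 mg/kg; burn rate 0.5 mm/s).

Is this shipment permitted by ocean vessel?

Yes

Oral LD50 113.2 mg/kg meets the Category TX criterion (Toxic), so the rodenticide bait is Category TX.
The printing-ink reducer has flash point 13.8 °C, which is ≤ 38 °C, so it is Category FL (Flammable Liquid).
Insecticide concentrate: oral LD50 194.2 mg/kg ≤ 300 mg/kg → Category TX (Toxic).
Total Category TX: (three 2.7 oz packs = 230.04 g) + (two 3.1 oz packs = 176.08 g) = 406.12 g.
That is within the Category TX ocean vessel limit of 500 g.
Category FL quantity: one 18.6 fl oz container = 550.56 mL.
550.56 mL is within the ocean vessel limit of 1 L for Category FL.
The segregation rule (Category FS with Category LB) does not apply to Category TX with Category FL.
Every hazard category is within its ocean vessel limit and no segregation rule is violated.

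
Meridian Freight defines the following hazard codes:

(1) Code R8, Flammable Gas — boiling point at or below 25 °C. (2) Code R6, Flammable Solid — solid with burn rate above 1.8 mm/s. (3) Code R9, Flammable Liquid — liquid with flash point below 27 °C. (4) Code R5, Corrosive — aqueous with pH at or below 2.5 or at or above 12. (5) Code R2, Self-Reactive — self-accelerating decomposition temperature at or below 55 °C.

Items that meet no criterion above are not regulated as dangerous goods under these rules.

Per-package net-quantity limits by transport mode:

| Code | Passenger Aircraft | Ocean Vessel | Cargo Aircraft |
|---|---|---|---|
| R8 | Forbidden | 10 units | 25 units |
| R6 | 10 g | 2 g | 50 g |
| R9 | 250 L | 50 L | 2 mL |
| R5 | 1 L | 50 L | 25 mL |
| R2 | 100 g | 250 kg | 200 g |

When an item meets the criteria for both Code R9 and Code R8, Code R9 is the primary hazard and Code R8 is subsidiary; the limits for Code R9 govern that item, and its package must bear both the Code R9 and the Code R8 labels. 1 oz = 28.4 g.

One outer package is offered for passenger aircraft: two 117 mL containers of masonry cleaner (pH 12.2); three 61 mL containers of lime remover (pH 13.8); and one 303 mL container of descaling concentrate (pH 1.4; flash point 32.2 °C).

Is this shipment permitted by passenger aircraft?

The masonry cleaner has pH 12.2, which is ≥ 12, so it is Code R5 (Corrosive).
pH 13.8 meets the Code R5 criterion (Corrosive), so the lime remover is Code R5.
The descaling concentrate has pH 1.4, which is ≤ 2.5, so it is Code R5 (Corrosive).
Total Code R5: (two 117 mL containers = 234 mL) + (three 61 mL containers = 183 mL) + 303 mL = 720 mL.
That is within the Code R5 passenger aircraft limit of 1 L.

Yes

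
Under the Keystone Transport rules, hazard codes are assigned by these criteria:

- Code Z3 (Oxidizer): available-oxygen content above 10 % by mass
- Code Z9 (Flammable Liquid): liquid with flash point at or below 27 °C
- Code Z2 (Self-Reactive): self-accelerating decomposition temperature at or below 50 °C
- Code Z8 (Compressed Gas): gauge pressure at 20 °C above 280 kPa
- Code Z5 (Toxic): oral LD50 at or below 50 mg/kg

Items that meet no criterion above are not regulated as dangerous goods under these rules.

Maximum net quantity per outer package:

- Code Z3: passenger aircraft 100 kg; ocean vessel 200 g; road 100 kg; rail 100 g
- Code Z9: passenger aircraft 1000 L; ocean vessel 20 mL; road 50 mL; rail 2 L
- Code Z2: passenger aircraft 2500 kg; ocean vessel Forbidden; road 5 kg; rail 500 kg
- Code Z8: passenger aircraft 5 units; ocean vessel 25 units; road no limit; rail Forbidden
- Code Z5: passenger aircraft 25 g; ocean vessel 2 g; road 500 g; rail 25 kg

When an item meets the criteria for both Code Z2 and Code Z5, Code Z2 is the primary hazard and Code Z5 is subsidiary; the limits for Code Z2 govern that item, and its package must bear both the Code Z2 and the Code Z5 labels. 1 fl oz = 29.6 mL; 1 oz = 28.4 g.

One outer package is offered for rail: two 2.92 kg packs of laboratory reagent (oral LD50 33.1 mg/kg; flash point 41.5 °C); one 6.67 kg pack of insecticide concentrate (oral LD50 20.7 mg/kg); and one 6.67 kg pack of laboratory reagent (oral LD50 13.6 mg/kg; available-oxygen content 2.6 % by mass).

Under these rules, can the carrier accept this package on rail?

Oral LD50 33.1 mg/kg meets the Code Z5 criterion (Toxic), so the laboratory reagent is Code Z5.
The insecticide concentrate has oral LD50 20.7 mg/kg, which is ≤ 50 mg/kg, so it is Code Z5 (Toxic).
The laboratory reagent has oral LD50 13.6 mg/kg, which is ≤ 50 mg/kg, so it is Code Z5 (Toxic).
Code Z5 net quantity: (two 2.92 kg packs = 5.84 kg) + 6.67 kg + 6.67 kg = 19.18 kg.
19.18 kg ≤ 25 kg (rail limit, Code Z5) — within limit.

Yes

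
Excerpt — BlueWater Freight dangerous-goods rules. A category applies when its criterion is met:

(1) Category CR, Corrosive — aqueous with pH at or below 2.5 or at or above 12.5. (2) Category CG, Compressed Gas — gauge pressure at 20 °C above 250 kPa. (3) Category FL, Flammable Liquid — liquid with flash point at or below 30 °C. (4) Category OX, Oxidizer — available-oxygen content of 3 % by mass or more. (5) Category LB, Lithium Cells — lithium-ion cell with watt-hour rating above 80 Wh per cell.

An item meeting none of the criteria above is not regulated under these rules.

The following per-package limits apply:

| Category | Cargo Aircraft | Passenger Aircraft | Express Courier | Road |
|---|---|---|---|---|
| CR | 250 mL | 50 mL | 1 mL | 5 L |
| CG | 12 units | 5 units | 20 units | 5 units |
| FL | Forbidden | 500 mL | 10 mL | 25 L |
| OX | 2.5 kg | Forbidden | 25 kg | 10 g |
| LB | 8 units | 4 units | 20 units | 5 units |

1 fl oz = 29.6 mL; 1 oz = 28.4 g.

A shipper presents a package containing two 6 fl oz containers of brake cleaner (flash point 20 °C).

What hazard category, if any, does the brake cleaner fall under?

With flash point 20 °C (≤ 30 °C), the brake cleaner falls in Category FL.

Category FL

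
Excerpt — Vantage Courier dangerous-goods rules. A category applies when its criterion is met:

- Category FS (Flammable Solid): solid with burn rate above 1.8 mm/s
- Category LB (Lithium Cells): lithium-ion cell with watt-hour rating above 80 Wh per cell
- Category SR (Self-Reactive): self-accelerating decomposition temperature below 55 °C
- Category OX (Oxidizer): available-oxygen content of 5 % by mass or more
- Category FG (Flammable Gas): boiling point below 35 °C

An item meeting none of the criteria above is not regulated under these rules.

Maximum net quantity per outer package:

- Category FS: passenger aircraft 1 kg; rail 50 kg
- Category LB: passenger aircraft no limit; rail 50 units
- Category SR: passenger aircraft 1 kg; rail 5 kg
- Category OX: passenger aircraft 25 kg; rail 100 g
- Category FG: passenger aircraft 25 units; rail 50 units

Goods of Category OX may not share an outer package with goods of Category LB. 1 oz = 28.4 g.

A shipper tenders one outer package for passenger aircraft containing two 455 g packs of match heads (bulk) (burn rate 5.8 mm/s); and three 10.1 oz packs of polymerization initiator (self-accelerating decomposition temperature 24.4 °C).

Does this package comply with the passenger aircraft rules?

Match heads (bulk): burn rate 5.8 mm/s > 1.8 mm/s → Category FS (Flammable Solid).
With self-accelerating decomposition temperature 24.4 °C (< 55 °C), the polymerization initiator falls in Category SR.
Category SR quantity: three 10.1 oz packs = 860.52 g.
860.52 g ≤ 1 kg (passenger aircraft limit, Category SR) — within limit.
Category FS quantity: two 455 g packs = 910 g.
That is within the Category FS passenger aircraft limit of 1 kg.
The segregation rule (Category OX with Category LB) does not apply to Category SR with Category FS.
Every hazard category is within its passenger aircraft limit and no segregation rule is violated.

Yes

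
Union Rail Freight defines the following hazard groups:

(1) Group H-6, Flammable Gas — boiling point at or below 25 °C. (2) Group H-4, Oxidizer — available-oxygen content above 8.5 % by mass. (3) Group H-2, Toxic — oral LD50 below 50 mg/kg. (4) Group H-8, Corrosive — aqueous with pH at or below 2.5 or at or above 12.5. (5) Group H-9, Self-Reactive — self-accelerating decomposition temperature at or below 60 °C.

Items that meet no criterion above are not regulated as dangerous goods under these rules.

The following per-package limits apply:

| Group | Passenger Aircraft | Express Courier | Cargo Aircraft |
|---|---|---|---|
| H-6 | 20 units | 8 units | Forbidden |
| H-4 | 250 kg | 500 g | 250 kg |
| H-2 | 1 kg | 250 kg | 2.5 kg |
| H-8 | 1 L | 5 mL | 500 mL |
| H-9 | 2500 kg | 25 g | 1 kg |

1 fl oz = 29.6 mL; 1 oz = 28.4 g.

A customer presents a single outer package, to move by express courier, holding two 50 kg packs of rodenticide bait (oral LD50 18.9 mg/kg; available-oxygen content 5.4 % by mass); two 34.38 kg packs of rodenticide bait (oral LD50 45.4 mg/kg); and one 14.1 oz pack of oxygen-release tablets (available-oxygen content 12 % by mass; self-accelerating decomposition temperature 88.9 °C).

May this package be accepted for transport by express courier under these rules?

Rodenticide bait: oral LD50 18.9 mg/kg < 50 mg/kg → Group H-2 (Toxic).
Oral LD50 45.4 mg/kg meets the Group H-2 criterion (Toxic), so the rodenticide bait is Group H-2.
Oxygen-release tablets: available-oxygen content 12 % by mass > 8.5 % by mass → Group H-4 (Oxidizer).
Group H-4 quantity: one 14.1 oz pack = 400.44 g.
400.44 g is within the express courier limit of 500 g for Group H-4.
Group H-2 net quantity: (two 50 kg packs = 100 kg) + (two 34.38 kg packs = 68.76 kg) = 168.76 kg.
168.76 kg ≤ 250 kg (express courier limit, Group H-2) — within limit.
Every hazard group is within its express courier limit and no segregation rule is violated.

Yes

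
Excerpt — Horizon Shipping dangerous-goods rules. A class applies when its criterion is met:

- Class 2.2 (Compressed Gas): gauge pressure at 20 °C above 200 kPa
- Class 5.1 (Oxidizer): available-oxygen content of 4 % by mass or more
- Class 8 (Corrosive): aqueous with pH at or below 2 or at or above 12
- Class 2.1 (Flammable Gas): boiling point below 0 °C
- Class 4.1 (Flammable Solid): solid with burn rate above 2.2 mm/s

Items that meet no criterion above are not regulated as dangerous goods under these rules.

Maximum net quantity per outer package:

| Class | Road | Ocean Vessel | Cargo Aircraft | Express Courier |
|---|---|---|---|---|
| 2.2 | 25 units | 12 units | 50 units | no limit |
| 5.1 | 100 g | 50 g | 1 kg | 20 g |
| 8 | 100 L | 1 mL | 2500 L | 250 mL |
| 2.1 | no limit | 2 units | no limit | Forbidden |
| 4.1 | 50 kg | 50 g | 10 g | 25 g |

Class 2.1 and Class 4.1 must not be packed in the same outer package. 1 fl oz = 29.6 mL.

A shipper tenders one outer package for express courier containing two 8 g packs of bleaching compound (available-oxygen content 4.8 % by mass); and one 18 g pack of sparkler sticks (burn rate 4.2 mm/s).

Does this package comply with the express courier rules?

Bleaching compound: available-oxygen content 4.8 % by mass ≥ 4 % by mass → Class 5.1 (Oxidizer).
Burn rate 4.2 mm/s meets the Class 4.1 criterion (Flammable Solid), so the sparkler sticks are Class 4.1.
Class 5.1 quantity: two 8 g packs = 16 g.
That is within the Class 5.1 express courier limit of 20 g.
Class 4.1 quantity: 18 g.
18 g ≤ 25 g (express courier limit, Class 4.1) — within limit.
The segregation rule (Class 2.1 with Class 4.1) does not apply to Class 5.1 with Class 4.1.
Every hazard class is within its express courier limit and no segregation rule is violated.

Yes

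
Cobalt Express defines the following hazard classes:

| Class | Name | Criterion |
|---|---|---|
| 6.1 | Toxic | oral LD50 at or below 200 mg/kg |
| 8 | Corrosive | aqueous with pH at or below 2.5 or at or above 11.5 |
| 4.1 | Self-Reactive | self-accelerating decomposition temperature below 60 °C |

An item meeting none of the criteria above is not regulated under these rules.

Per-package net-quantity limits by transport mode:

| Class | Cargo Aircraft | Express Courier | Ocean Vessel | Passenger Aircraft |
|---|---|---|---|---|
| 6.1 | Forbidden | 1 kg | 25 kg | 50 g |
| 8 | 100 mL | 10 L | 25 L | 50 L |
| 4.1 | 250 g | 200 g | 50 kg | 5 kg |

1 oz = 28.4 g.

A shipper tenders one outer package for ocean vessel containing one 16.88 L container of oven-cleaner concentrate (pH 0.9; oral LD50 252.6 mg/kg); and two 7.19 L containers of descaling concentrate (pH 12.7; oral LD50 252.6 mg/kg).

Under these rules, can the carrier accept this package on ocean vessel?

No

pH 0.9 meets the Class 8 criterion (Corrosive), so the oven-cleaner concentrate is Class 8.
The descaling concentrate has pH 12.7, which is ≥ 11.5, so it is Class 8 (Corrosive).
Total Class 8: 16.88 L + (two 7.19 L containers = 14.38 L) = 31.26 L.
31.26 L > 25 L (ocean vessel limit, Class 8) — over the limit.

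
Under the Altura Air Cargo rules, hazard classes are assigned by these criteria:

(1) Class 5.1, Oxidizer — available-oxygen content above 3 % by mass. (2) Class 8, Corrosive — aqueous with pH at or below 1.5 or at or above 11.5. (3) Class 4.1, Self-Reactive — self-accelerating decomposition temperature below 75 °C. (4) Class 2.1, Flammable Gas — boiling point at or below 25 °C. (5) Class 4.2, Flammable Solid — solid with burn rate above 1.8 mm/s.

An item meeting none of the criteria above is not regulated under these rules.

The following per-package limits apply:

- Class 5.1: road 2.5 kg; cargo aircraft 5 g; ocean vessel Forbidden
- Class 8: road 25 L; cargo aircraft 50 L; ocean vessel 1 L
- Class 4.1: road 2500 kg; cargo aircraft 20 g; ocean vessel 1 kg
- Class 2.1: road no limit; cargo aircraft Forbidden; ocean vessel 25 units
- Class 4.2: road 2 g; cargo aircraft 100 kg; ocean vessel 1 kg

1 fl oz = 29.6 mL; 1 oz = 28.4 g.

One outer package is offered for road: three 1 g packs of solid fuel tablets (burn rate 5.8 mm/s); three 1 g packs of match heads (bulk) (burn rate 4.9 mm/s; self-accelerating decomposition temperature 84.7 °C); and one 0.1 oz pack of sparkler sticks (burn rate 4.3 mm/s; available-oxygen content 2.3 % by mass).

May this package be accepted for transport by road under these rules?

No

The solid fuel tablets have burn rate 5.8 mm/s, which is > 1.8 mm/s, so they are Class 4.2 (Flammable Solid).
With burn rate 4.9 mm/s (> 1.8 mm/s), the match heads (bulk) fall in Class 4.2.
The sparkler sticks have burn rate 4.3 mm/s, which is > 1.8 mm/s, so they are Class 4.2 (Flammable Solid).
Total Class 4.2: (three 1 g packs = 3 g) + (three 1 g packs = 3 g) + (one 0.1 oz pack = 2.84 g) = 8.84 g.
8.84 g > 2 g (road limit, Class 4.2) — over the limit.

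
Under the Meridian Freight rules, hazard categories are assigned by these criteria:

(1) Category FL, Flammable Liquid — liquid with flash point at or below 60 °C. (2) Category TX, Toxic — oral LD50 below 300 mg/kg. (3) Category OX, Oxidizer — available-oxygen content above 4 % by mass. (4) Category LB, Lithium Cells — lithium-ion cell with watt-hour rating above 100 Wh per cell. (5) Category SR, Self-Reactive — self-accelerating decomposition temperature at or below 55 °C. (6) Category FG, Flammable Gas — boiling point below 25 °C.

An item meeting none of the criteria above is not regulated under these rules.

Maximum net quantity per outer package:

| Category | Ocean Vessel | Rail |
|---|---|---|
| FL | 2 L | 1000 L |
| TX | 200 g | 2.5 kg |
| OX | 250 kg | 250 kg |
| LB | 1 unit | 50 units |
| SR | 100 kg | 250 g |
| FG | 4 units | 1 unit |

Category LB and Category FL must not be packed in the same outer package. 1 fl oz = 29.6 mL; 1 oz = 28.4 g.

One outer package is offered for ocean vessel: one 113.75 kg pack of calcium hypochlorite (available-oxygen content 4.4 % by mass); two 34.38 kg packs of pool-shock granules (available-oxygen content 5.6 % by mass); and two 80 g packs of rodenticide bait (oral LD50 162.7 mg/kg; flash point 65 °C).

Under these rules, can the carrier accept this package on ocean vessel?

Yes

Available-oxygen content 4.4 % by mass meets the Category OX criterion (Oxidizer), so the calcium hypochlorite is Category OX.
Pool-shock granules: available-oxygen content 5.6 % by mass > 4 % by mass → Category OX (Oxidizer).
With oral LD50 162.7 mg/kg (< 300 mg/kg), the rodenticide bait falls in Category TX.
Total Category OX: 113.75 kg + (two 34.38 kg packs = 68.76 kg) = 182.51 kg.
That is within the Category OX ocean vessel limit of 250 kg.
Category TX quantity: two 80 g packs = 160 g.
160 g ≤ 200 g (ocean vessel limit, Category TX) — within limit.
The segregation rule (Category LB with Category FL) does not apply to Category OX with Category TX.
Every hazard category is within its ocean vessel limit and no segregation rule is violated.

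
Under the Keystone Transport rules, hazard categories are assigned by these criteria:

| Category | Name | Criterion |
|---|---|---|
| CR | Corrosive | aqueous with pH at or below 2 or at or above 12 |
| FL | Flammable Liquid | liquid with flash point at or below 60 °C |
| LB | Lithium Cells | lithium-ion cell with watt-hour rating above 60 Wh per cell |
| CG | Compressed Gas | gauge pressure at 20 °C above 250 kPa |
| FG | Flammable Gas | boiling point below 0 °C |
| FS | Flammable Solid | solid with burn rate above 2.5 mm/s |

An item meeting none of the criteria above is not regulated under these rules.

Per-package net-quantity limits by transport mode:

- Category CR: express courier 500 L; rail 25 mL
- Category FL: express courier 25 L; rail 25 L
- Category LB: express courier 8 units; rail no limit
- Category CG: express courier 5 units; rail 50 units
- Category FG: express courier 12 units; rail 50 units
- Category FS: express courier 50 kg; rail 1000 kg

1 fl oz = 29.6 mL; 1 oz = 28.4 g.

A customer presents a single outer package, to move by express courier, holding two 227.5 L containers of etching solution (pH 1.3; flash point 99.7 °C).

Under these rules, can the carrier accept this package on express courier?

Yes

pH 1.3 meets the Category CR criterion (Corrosive), so the etching solution is Category CR.
Category CR quantity: two 227.5 L containers = 455 L.
455 L is within the express courier limit of 500 L for Category CR.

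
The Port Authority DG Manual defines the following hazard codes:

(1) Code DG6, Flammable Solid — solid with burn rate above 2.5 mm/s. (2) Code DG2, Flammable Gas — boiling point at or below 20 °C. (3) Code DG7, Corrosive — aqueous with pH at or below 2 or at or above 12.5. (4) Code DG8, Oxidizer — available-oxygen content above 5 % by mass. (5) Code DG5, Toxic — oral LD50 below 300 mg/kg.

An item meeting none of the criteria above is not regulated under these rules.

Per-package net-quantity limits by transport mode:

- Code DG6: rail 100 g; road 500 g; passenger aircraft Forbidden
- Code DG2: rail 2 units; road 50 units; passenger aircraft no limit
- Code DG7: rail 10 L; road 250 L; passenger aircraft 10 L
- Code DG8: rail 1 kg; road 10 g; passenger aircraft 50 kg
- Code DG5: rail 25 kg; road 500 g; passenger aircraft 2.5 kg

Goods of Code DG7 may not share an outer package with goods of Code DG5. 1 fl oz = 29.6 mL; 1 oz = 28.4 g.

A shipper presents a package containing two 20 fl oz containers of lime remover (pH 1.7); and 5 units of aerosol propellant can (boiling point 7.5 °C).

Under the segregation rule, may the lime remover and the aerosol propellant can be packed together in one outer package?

Lime remover: pH 1.7 ≤ 2 → Code DG7 (Corrosive).
Boiling point 7.5 °C meets the Code DG2 criterion (Flammable Gas), so the aerosol propellant can is Code DG2.
No segregation rule bars Code DG7 with Code DG2.

Yes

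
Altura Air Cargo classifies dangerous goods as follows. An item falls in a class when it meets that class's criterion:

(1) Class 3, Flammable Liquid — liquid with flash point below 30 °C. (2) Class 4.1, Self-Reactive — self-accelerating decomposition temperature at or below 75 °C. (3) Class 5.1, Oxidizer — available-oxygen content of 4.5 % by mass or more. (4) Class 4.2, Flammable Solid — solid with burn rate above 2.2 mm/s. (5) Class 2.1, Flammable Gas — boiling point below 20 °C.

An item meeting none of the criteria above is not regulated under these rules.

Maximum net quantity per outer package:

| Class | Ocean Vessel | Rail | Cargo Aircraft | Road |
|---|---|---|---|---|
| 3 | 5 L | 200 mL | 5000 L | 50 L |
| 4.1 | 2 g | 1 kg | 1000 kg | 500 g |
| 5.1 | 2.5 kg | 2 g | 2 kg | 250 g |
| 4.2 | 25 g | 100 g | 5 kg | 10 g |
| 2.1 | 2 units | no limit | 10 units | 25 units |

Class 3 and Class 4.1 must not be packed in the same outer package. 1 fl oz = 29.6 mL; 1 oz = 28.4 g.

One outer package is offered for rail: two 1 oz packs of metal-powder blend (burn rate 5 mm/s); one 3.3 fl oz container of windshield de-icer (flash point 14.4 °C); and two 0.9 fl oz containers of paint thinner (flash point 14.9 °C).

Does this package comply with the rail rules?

Yes

The metal-powder blend has burn rate 5 mm/s, which is > 2.2 mm/s, so it is Class 4.2 (Flammable Solid).
Flash point 14.4 °C meets the Class 3 criterion (Flammable Liquid), so the windshield de-icer is Class 3.
With flash point 14.9 °C (< 30 °C), the paint thinner falls in Class 3.
Class 3 net quantity: (one 3.3 fl oz container = 97.68 mL) + (two 0.9 fl oz containers = 53.28 mL) = 150.96 mL.
That is within the Class 3 rail limit of 200 mL.
Class 4.2 quantity: two 1 oz packs = 56.8 g.
That is within the Class 4.2 rail limit of 100 g.
The segregation rule (Class 3 with Class 4.1) does not apply to Class 3 with Class 4.2.
Every hazard class is within its rail limit and no segregation rule is violated.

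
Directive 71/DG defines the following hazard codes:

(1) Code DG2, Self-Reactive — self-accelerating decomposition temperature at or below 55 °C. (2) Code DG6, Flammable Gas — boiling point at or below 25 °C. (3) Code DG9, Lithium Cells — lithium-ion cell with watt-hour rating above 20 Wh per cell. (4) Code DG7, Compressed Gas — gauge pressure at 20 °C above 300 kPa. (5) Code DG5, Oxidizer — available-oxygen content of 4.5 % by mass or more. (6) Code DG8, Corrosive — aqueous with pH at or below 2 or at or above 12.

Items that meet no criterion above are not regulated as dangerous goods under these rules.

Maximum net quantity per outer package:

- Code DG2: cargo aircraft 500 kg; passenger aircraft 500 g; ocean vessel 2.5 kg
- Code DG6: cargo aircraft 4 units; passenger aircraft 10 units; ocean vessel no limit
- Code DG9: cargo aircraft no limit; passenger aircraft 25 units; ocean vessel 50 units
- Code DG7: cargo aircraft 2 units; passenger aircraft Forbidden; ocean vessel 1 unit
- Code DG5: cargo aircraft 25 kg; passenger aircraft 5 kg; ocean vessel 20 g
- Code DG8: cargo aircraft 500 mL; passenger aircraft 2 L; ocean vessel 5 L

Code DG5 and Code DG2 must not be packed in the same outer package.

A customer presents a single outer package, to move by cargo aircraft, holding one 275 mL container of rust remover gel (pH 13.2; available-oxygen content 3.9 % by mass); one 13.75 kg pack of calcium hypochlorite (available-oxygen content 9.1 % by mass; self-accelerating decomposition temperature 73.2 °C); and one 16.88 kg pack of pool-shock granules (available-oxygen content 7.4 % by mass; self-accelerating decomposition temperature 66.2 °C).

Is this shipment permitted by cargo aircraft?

pH 13.2 meets the Code DG8 criterion (Corrosive), so the rust remover gel is Code DG8.
With available-oxygen content 9.1 % by mass (≥ 4.5 % by mass), the calcium hypochlorite falls in Code DG5.
The pool-shock granules have available-oxygen content 7.4 % by mass, which is ≥ 4.5 % by mass, so they are Code DG5 (Oxidizer).
Code DG5 net quantity: 13.75 kg + 16.88 kg = 30.63 kg.
30.63 kg > 25 kg (cargo aircraft limit, Code DG5) — over the limit.
Code DG8 quantity: 275 mL.
275 mL is within the cargo aircraft limit of 500 mL for Code DG8.
The segregation rule (Code DG5 with Code DG2) does not apply to Code DG5 with Code DG8.

No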